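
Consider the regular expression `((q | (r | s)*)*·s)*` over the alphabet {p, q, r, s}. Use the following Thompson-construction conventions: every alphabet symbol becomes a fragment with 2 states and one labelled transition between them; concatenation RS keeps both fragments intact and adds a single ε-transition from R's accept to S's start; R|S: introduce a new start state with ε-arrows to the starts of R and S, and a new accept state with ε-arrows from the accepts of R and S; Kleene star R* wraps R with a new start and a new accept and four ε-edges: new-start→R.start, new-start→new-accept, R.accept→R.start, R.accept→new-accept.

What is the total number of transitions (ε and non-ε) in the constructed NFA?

25

Bottom-up over the parse tree:
Each of the 4 symbol leaves contributes 1 transition (1 symbol, 0 ε).
  r | s — 6 transitions (2 symbol, 4 ε)
  (r | s)* — 10 transitions (2 symbol, 8 ε)
  q | (r | s)* — 15 transitions (3 symbol, 12 ε)
  (q | (r | s)*)* — 19 transitions (3 symbol, 16 ε)
  (q | (r | s)*)*·s — 21 transitions (4 symbol, 17 ε)
  ((q | (r | s)*)*·s)* — 25 transitions (4 symbol, 21 ε)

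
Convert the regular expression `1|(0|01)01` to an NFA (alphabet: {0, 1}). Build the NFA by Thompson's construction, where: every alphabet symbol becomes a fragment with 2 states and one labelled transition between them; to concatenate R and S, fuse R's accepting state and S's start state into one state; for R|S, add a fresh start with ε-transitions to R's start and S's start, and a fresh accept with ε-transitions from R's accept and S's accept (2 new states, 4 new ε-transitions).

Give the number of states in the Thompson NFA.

By structural recursion:
Each of the 6 symbol leaves contributes a 2-state fragment.
  01 = 3 states
  0|01 = 7 states
  (0|01)01 = 9 states
  1|(0|01)01 = 13 states

13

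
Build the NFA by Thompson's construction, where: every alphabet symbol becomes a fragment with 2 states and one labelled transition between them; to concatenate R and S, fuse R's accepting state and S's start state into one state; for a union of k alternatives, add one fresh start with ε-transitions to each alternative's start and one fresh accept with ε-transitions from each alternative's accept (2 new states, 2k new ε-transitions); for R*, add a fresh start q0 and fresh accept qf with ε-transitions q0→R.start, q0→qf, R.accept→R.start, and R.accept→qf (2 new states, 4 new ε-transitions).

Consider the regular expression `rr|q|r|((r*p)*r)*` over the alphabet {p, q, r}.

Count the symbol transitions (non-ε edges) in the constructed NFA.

7

Recursing over subexpressions:
Each of the 7 symbol leaves contributes exactly 1 symbol transition.
  rr — 2 symbol transitions
  r* — 1 symbol transition
  r*p — 2 symbol transitions
  (r*p)* — 2 symbol transitions
  (r*p)*r — 3 symbol transitions
  ((r*p)*r)* — 3 symbol transitions
  rr|q|r|((r*p)*r)* — 7 symbol transitions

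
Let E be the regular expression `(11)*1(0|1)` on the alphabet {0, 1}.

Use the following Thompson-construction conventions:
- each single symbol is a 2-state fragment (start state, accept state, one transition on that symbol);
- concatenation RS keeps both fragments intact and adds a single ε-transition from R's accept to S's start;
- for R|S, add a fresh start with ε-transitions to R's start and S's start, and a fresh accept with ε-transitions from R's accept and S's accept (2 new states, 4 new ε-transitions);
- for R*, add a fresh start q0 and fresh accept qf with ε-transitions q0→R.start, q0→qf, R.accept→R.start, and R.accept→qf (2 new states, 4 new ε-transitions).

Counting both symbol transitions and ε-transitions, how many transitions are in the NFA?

Bottom-up over the parse tree:
Each of the 5 symbol leaves contributes 1 transition (1 symbol, 0 ε).
  11 = 3 transitions (2 symbol, 1 ε)
  (11)* = 7 transitions (2 symbol, 5 ε)
  0|1 = 6 transitions (2 symbol, 4 ε)
  (11)*1(0|1) = 16 transitions (5 symbol, 11 ε)

16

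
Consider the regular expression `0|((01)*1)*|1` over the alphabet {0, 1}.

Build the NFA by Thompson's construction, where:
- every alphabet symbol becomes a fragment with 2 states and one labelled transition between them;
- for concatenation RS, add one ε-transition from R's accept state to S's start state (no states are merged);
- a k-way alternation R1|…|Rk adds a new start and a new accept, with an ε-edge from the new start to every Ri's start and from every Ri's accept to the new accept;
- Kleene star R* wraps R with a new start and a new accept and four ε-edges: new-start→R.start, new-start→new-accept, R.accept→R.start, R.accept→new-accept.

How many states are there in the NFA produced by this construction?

16

Recursing over subexpressions:
Each of the 5 symbol leaves contributes a 2-state fragment.
  01 = 4 states
  (01)* = 6 states
  (01)*1 = 8 states
  ((01)*1)* = 10 states
  0|((01)*1)*|1 = 16 states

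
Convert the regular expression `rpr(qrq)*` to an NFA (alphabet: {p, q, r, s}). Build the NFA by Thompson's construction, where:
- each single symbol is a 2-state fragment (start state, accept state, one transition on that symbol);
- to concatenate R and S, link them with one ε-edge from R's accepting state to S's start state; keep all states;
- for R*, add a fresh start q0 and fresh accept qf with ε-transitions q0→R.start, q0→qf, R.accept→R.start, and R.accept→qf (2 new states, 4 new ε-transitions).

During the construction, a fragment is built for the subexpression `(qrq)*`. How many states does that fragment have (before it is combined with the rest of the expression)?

Fragment for `(qrq)*`:
Each of the 3 symbol leaves contributes a 2-state fragment.
  qrq = 6 states
  (qrq)* = 8 states

8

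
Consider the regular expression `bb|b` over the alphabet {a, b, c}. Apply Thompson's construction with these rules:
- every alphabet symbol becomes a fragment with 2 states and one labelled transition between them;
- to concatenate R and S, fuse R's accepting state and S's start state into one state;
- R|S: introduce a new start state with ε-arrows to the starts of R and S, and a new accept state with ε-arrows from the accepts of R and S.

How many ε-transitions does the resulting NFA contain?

4

Building bottom-up:
Each of the 3 symbol leaves contributes 0 ε-transitions.
  bb = 0 ε-transitions
  bb|b = 4 ε-transitions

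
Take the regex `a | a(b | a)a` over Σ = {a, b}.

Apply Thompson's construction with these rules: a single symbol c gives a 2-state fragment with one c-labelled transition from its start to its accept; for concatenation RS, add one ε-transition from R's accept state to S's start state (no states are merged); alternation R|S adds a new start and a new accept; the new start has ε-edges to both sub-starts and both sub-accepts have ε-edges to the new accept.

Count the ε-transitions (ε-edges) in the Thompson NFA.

Per subexpression:
Each of the 5 symbol leaves contributes 0 ε-transitions.
  b | a — 4 ε-transitions
  a(b | a)a — 6 ε-transitions
  a | a(b | a)a — 10 ε-transitions

10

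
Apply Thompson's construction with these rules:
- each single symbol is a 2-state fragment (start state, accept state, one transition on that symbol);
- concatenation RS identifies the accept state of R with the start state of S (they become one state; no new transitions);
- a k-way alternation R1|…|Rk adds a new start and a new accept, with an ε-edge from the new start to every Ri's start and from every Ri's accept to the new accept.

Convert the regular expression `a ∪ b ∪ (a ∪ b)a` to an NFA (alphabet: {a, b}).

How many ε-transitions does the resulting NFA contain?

Building bottom-up:
Each of the 5 symbol leaves contributes 0 ε-transitions.
  a ∪ b — 4 ε-transitions
  (a ∪ b)a — 4 ε-transitions
  a ∪ b ∪ (a ∪ b)a — 10 ε-transitions

10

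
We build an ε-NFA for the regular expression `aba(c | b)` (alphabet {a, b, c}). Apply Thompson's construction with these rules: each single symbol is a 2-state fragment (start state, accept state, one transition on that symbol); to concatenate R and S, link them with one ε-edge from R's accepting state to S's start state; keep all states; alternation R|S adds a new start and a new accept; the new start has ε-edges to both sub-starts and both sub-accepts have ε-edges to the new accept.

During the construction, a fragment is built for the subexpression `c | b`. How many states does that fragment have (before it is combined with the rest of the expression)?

Fragment for `c | b`:
Each of the 2 symbol leaves contributes a 2-state fragment.
  c | b → 6 states

6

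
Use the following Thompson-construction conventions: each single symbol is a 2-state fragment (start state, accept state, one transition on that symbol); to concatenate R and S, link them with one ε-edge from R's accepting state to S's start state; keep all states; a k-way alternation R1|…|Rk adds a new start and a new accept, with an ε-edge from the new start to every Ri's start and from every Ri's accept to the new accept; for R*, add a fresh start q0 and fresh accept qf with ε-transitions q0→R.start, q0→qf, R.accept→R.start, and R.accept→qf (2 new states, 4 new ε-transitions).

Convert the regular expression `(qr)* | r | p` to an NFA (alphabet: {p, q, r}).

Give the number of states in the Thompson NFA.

12

Recursing over subexpressions:
Each of the 4 symbol leaves contributes a 2-state fragment.
  qr — 4 states
  (qr)* — 6 states
  (qr)* | r | p — 12 states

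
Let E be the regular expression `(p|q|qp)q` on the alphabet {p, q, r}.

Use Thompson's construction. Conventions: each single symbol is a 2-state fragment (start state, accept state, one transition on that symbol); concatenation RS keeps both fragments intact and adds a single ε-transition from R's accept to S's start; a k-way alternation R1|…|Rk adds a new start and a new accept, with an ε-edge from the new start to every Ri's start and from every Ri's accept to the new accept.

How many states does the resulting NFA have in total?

12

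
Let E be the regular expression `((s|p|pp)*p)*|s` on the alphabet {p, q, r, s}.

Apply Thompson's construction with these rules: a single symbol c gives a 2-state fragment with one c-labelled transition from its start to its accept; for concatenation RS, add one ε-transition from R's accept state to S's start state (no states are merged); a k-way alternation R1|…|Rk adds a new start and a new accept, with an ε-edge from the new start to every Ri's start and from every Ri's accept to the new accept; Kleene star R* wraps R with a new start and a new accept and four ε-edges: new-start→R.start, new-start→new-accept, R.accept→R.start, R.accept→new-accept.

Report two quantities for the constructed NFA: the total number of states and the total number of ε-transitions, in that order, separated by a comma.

Bottom-up over the parse tree:
Each of the 6 symbol leaves contributes 2 states and 0 ε-transitions.
  pp : 4 states, 1 ε-transition
  s|p|pp : 10 states, 7 ε-transitions
  (s|p|pp)* : 12 states, 11 ε-transitions
  (s|p|pp)*p : 14 states, 12 ε-transitions
  ((s|p|pp)*p)* : 16 states, 16 ε-transitions
  ((s|p|pp)*p)*|s : 20 states, 20 ε-transitions

20, 20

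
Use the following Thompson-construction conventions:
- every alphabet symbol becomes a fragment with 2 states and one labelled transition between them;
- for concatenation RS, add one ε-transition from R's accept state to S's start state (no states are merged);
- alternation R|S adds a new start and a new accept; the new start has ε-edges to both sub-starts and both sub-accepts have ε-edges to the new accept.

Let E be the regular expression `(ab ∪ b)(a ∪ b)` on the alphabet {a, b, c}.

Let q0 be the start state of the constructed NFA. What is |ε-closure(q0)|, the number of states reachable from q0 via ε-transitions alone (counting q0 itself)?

Let C(F) = |ε-closure(F.start)| within fragment F, and note whether F accepts ε. Symbol fragments have C = 1 and do not accept ε. Then:
  ab — C equals the left operand's closure size = 1 (its accept is not ε-reachable, so the closure stops there)
  ab ∪ b — C = 1 + 1 + 1 = 3 (the new accept is not ε-reachable since no branch accepts ε)
  a ∪ b — C = 1 + 1 + 1 = 3 (the new accept is not ε-reachable since no branch accepts ε)
  (ab ∪ b)(a ∪ b) — same as the first factor's closure: C = 3

3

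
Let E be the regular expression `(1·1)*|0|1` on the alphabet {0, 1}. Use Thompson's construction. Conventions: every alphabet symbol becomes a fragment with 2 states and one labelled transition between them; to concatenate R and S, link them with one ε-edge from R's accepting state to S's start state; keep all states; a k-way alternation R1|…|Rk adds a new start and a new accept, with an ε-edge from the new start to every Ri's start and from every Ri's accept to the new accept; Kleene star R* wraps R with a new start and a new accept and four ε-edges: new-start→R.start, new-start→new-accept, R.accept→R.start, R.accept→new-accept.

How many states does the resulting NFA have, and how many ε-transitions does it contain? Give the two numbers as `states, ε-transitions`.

Recursing over subexpressions:
Each of the 4 symbol leaves contributes 2 states and 0 ε-transitions.
  1·1 : 4 states, 1 ε-transition
  (1·1)* : 6 states, 5 ε-transitions
  (1·1)*|0|1 : 12 states, 11 ε-transitions

12, 11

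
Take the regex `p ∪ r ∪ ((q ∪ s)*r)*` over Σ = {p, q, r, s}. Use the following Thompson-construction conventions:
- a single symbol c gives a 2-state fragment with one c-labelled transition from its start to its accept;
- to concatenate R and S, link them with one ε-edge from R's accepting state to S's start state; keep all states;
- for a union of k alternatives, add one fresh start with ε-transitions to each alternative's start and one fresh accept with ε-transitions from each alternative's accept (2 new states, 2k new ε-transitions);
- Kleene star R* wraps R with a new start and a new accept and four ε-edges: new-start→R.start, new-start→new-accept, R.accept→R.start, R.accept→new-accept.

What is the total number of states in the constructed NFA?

Recursing over subexpressions:
Each of the 5 symbol leaves contributes a 2-state fragment.
  q ∪ s = 6 states
  (q ∪ s)* = 8 states
  (q ∪ s)*r = 10 states
  ((q ∪ s)*r)* = 12 states
  p ∪ r ∪ ((q ∪ s)*r)* = 18 states

18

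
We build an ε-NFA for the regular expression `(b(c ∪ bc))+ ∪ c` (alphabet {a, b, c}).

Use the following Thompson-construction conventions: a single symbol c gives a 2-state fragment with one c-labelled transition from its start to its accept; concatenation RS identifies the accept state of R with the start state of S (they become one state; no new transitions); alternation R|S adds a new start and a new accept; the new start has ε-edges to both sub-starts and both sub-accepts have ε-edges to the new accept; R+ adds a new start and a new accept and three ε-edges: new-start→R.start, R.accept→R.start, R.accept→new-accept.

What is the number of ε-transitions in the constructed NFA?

Per subexpression:
Each of the 5 symbol leaves contributes 0 ε-transitions.
  bc = 0 ε-transitions
  c ∪ bc = 4 ε-transitions
  b(c ∪ bc) = 4 ε-transitions
  (b(c ∪ bc))+ = 7 ε-transitions
  (b(c ∪ bc))+ ∪ c = 11 ε-transitions

11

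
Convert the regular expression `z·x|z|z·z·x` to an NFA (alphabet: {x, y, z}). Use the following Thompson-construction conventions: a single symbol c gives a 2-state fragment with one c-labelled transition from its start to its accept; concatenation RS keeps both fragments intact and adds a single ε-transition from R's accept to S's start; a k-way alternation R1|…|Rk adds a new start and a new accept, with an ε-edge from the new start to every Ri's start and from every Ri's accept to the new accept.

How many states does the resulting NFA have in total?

14

Building bottom-up:
Each of the 6 symbol leaves contributes a 2-state fragment.
  z·x = 4 states
  z·z·x = 6 states
  z·x|z|z·z·x = 14 states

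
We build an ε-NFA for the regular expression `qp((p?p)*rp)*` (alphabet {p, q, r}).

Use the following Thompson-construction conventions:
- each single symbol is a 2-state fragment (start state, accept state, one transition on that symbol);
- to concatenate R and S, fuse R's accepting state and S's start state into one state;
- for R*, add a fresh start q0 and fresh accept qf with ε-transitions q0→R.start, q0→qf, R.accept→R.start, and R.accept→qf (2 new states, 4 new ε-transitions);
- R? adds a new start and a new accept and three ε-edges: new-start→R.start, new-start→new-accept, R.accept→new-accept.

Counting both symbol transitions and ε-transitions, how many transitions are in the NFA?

By structural recursion:
Each of the 6 symbol leaves contributes 1 transition (1 symbol, 0 ε).
  p? = 4 transitions (1 symbol, 3 ε)
  p?p = 5 transitions (2 symbol, 3 ε)
  (p?p)* = 9 transitions (2 symbol, 7 ε)
  (p?p)*rp = 11 transitions (4 symbol, 7 ε)
  ((p?p)*rp)* = 15 transitions (4 symbol, 11 ε)
  qp((p?p)*rp)* = 17 transitions (6 symbol, 11 ε)

17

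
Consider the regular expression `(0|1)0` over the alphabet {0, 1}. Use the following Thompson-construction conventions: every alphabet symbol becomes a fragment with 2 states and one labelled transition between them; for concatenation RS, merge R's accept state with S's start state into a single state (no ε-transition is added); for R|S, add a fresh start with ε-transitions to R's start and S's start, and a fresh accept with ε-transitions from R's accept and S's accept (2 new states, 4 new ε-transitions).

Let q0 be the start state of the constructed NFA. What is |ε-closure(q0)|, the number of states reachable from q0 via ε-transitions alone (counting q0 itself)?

Compute the ε-closure size of each fragment's start state recursively; a symbol fragment's start has no outgoing ε-edge, so its closure is just itself (size 1).
  0|1 → new start ε-reaches every alternative's start; none of them accept ε, so the new accept is not reached: |closure| = 1 + 1 + 1 = 3
  (0|1)0 → same as the first factor's closure: |closure| = 3

3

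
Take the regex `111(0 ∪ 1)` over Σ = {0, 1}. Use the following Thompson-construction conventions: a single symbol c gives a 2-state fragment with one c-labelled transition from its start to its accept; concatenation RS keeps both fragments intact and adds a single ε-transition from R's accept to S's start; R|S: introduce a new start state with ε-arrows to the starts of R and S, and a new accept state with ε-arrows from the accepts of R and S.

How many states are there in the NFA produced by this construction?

12

Building bottom-up:
Each of the 5 symbol leaves contributes a 2-state fragment.
  0 ∪ 1 — 6 states
  111(0 ∪ 1) — 12 states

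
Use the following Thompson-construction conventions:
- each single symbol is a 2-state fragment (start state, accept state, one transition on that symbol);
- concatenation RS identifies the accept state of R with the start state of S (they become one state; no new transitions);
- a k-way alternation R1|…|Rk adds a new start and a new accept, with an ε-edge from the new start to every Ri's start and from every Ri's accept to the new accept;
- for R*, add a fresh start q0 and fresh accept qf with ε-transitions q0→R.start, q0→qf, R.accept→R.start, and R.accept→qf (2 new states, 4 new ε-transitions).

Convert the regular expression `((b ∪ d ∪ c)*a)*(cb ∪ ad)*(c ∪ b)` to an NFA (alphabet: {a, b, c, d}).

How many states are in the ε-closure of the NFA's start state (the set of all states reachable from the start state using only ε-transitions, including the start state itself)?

14

Let C(F) = |ε-closure(F.start)| within fragment F, and note whether F accepts ε. Symbol fragments have C = 1 and do not accept ε. Then:
  b ∪ d ∪ c → new start ε-reaches every alternative's start; none of them accept ε, so the new accept is not reached: |closure| = 1 + 1 + 1 + 1 = 4
  (b ∪ d ∪ c)* → new start has ε-edges to the inner start and to the new accept, so |closure| = 2 + 4 = 6
  (b ∪ d ∪ c)*a → the left operand accepts ε, so the closure extends into the next operand (the shared merged state is already counted); |closure| = 6 + (1−1) = 6
  ((b ∪ d ∪ c)*a)* → |closure| = 1 (new start) + 6 (body) + 1 (new accept) = 8
  cb → same as the first factor's closure: |closure| = 1
  ad → same as the first factor's closure: |closure| = 1
  cb ∪ ad → new start ε-reaches every alternative's start; none of them accept ε, so the new accept is not reached: |closure| = 1 + 1 + 1 = 3
  (cb ∪ ad)* → new start has ε-edges to the inner start and to the new accept, so |closure| = 2 + 3 = 5
  c ∪ b → |closure| = 1 + 1 + 1 = 3 (the new accept is not ε-reachable since no branch accepts ε)
  ((b ∪ d ∪ c)*a)*(cb ∪ ad)*(c ∪ b) → |closure| = 8 + (5−1) + (3−1) = 14 (closure spills across the concat boundary because the left factor accepts ε)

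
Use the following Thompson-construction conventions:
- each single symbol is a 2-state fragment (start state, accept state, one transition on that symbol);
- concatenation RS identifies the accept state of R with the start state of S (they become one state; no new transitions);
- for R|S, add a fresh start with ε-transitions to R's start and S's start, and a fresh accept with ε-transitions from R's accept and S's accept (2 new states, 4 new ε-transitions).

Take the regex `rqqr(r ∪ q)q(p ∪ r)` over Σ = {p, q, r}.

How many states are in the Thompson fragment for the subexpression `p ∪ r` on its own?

6

Fragment for `p ∪ r`:
Each of the 2 symbol leaves contributes a 2-state fragment.
  p ∪ r : 6 states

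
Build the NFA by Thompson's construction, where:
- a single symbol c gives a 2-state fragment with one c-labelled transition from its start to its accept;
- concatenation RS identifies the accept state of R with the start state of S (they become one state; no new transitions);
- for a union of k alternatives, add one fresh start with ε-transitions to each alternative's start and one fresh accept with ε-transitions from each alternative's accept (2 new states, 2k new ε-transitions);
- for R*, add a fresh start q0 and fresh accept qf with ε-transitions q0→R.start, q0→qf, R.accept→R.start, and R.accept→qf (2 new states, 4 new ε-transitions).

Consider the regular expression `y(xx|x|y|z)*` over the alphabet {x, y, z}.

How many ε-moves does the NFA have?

Bottom-up over the parse tree:
Each of the 6 symbol leaves contributes 0 ε-transitions.
  xx → 0 ε-transitions
  xx|x|y|z → 8 ε-transitions
  (xx|x|y|z)* → 12 ε-transitions
  y(xx|x|y|z)* → 12 ε-transitions

12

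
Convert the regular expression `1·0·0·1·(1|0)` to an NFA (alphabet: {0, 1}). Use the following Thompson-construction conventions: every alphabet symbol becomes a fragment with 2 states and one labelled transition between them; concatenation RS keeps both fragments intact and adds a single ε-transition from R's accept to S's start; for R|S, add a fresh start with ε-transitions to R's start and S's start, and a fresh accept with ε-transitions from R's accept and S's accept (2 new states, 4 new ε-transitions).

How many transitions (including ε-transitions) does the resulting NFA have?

14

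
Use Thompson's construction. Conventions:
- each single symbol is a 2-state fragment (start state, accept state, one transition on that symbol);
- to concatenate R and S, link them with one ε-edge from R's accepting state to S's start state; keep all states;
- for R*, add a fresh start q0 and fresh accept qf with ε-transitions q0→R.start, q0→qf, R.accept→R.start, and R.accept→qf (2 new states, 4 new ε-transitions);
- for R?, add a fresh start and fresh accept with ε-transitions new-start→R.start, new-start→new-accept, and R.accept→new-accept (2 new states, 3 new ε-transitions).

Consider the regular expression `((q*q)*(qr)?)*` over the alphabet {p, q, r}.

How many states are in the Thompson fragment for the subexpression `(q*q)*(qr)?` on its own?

14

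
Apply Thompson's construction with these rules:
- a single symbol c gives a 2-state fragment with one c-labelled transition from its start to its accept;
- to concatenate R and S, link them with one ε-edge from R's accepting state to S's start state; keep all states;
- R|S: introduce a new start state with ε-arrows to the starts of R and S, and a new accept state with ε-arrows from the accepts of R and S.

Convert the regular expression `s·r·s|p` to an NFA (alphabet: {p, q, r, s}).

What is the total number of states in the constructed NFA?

Recursing over subexpressions:
Each of the 4 symbol leaves contributes a 2-state fragment.
  s·r·s : 6 states
  s·r·s|p : 10 states

10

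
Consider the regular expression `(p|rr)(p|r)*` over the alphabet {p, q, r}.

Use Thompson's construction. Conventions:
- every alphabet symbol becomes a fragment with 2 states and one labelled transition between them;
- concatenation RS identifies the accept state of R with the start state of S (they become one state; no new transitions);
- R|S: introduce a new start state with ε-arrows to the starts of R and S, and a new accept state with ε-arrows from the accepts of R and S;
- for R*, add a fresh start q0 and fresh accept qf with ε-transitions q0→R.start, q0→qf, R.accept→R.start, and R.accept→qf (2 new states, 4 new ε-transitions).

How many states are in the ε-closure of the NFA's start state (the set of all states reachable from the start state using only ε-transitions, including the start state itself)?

3

Work bottom-up. For each fragment F, track |ε-closure(F.start)| and whether F's accept lies in that closure (i.e. whether F accepts ε). A single-symbol fragment has closure size 1 and does not accept ε.
  rr → same as the first factor's closure: |ε-closure| = 1
  p|rr → new start ε-reaches every alternative's start; none of them accept ε, so the new accept is not reached: |ε-closure| = 1 + 1 + 1 = 3
  p|r → |ε-closure| = 1 + 1 + 1 = 3 (the new accept is not ε-reachable since no branch accepts ε)
  (p|r)* → new start has ε-edges to the inner start and to the new accept, so |ε-closure| = 2 + 3 = 5
  (p|rr)(p|r)* → |ε-closure| equals the left operand's closure size = 3 (its accept is not ε-reachable, so the closure stops there)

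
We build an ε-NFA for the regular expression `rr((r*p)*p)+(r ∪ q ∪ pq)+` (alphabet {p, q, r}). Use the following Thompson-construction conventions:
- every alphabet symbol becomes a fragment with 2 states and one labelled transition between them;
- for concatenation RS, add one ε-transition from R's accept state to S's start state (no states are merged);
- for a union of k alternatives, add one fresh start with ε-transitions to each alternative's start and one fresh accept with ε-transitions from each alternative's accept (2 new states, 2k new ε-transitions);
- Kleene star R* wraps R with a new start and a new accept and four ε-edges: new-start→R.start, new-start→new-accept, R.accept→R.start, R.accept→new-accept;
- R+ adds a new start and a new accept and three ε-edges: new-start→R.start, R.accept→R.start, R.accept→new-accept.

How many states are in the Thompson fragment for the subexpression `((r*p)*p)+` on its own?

Fragment for `((r*p)*p)+`:
Each of the 3 symbol leaves contributes a 2-state fragment.
  r* = 4 states
  r*p = 6 states
  (r*p)* = 8 states
  (r*p)*p = 10 states
  ((r*p)*p)+ = 12 states

12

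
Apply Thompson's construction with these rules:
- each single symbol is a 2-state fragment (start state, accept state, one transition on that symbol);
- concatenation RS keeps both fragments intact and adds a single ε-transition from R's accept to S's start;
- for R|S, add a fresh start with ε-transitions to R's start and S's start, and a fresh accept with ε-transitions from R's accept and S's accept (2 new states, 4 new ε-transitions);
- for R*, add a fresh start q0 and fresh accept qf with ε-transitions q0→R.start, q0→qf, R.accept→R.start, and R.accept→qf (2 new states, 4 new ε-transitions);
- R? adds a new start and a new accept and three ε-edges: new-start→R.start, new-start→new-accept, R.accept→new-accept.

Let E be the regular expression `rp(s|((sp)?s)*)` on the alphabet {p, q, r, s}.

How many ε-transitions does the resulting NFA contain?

15

Bottom-up over the parse tree:
Each of the 6 symbol leaves contributes 0 ε-transitions.
  sp : 1 ε-transition
  (sp)? : 4 ε-transitions
  (sp)?s : 5 ε-transitions
  ((sp)?s)* : 9 ε-transitions
  s|((sp)?s)* : 13 ε-transitions
  rp(s|((sp)?s)*) : 15 ε-transitions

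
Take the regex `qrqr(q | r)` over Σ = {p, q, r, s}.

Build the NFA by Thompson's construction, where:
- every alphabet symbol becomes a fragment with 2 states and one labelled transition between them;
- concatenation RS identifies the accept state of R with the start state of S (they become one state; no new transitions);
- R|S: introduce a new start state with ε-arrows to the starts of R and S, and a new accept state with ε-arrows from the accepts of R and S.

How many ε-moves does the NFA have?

By structural recursion:
Each of the 6 symbol leaves contributes 0 ε-transitions.
  q | r : 4 ε-transitions
  qrqr(q | r) : 4 ε-transitions

4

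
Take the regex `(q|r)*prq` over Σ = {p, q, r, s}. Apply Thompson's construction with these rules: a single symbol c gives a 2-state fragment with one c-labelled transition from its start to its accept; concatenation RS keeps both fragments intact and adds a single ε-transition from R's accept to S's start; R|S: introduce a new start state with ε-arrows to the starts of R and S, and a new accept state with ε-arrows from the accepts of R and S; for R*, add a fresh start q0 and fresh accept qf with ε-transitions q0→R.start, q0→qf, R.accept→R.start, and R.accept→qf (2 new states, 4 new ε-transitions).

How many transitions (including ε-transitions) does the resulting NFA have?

Bottom-up over the parse tree:
Each of the 5 symbol leaves contributes 1 transition (1 symbol, 0 ε).
  q|r : 6 transitions (2 symbol, 4 ε)
  (q|r)* : 10 transitions (2 symbol, 8 ε)
  (q|r)*prq : 16 transitions (5 symbol, 11 ε)

16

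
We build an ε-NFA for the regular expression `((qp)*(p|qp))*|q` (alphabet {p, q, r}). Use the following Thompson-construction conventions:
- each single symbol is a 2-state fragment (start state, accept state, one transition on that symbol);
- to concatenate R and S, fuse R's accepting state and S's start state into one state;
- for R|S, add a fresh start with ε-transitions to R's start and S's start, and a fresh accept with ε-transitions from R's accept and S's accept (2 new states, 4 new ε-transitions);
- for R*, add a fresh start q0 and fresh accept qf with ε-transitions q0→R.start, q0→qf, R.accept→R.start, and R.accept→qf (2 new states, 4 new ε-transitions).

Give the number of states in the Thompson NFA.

17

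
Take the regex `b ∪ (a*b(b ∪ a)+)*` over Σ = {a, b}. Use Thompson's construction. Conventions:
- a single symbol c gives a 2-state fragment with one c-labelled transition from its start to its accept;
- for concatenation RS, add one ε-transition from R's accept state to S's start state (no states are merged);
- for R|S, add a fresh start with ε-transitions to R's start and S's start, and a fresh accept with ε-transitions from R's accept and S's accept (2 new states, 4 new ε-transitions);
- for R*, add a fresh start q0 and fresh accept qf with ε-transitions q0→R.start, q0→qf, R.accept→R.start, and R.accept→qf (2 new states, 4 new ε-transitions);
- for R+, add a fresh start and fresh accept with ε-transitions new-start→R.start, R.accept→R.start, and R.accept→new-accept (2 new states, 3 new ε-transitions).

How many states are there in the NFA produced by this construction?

By structural recursion:
Each of the 5 symbol leaves contributes a 2-state fragment.
  a* — 4 states
  b ∪ a — 6 states
  (b ∪ a)+ — 8 states
  a*b(b ∪ a)+ — 14 states
  (a*b(b ∪ a)+)* — 16 states
  b ∪ (a*b(b ∪ a)+)* — 20 states

20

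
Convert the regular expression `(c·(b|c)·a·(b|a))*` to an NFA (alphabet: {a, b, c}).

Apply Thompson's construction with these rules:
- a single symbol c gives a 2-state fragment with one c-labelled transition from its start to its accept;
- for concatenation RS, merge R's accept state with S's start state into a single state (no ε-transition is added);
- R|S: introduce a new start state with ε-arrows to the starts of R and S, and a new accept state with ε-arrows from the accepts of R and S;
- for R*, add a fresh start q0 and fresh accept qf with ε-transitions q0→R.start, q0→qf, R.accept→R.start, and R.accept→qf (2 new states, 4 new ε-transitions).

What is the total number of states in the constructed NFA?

15

Bottom-up over the parse tree:
Each of the 6 symbol leaves contributes a 2-state fragment.
  b|c = 6 states
  b|a = 6 states
  c·(b|c)·a·(b|a) = 13 states
  (c·(b|c)·a·(b|a))* = 15 states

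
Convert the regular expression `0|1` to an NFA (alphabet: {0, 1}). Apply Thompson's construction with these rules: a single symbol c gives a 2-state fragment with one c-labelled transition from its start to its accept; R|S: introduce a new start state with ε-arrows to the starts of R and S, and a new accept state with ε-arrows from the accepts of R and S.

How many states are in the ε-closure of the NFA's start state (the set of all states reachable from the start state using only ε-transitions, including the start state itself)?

Compute the ε-closure size of each fragment's start state recursively; a symbol fragment's start has no outgoing ε-edge, so its closure is just itself (size 1).
  0|1 → new start ε-reaches every alternative's start; none of them accept ε, so the new accept is not reached: |ε-closure| = 1 + 1 + 1 = 3

3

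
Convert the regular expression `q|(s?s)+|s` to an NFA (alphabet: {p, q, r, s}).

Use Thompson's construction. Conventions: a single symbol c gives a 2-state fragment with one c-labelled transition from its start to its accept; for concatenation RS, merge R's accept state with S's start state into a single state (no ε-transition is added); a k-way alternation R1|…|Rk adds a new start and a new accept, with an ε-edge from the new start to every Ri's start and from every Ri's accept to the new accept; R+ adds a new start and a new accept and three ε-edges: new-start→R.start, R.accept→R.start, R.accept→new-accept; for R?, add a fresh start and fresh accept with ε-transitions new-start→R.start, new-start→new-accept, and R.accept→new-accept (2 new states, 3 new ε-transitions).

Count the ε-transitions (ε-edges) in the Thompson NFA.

Building bottom-up:
Each of the 4 symbol leaves contributes 0 ε-transitions.
  s? — 3 ε-transitions
  s?s — 3 ε-transitions
  (s?s)+ — 6 ε-transitions
  q|(s?s)+|s — 12 ε-transitions

12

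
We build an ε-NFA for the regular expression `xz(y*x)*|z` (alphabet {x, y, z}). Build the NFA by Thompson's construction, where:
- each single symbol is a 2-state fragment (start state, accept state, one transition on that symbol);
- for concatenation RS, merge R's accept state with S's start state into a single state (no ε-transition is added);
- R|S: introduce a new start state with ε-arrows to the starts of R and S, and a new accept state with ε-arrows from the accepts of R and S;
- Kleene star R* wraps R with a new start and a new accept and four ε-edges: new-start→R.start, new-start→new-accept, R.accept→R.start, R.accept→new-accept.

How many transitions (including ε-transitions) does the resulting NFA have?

By structural recursion:
Each of the 5 symbol leaves contributes 1 transition (1 symbol, 0 ε).
  y* → 5 transitions (1 symbol, 4 ε)
  y*x → 6 transitions (2 symbol, 4 ε)
  (y*x)* → 10 transitions (2 symbol, 8 ε)
  xz(y*x)* → 12 transitions (4 symbol, 8 ε)
  xz(y*x)*|z → 17 transitions (5 symbol, 12 ε)

17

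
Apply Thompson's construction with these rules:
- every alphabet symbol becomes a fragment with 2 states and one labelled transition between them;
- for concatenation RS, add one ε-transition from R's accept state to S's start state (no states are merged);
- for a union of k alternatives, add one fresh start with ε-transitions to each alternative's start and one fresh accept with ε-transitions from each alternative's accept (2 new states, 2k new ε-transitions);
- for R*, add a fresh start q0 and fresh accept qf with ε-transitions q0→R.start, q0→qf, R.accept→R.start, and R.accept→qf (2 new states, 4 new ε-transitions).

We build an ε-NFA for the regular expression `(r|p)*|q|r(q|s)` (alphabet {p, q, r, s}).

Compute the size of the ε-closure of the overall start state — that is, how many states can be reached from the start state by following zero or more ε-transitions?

Compute the ε-closure size of each fragment's start state recursively; a symbol fragment's start has no outgoing ε-edge, so its closure is just itself (size 1).
  r|p → new start ε-reaches every alternative's start; none of them accept ε, so the new accept is not reached: |closure| = 1 + 1 + 1 = 3
  (r|p)* → new start has ε-edges to the inner start and to the new accept, so |closure| = 2 + 3 = 5
  q|s → |closure| = 1 + 1 + 1 = 3 (the new accept is not ε-reachable since no branch accepts ε)
  r(q|s) → same as the first factor's closure: |closure| = 1
  (r|p)*|q|r(q|s) → new start ε-reaches every alternative's start; at least one alternative accepts ε, so the union's new accept is reached too: |closure| = 1 + 5 + 1 + 1 + 1 = 9

9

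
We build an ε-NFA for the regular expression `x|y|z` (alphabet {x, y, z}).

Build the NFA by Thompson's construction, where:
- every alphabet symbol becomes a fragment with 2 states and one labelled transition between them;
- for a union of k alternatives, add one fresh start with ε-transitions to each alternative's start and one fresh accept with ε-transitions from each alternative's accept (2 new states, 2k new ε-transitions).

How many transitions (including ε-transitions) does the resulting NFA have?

9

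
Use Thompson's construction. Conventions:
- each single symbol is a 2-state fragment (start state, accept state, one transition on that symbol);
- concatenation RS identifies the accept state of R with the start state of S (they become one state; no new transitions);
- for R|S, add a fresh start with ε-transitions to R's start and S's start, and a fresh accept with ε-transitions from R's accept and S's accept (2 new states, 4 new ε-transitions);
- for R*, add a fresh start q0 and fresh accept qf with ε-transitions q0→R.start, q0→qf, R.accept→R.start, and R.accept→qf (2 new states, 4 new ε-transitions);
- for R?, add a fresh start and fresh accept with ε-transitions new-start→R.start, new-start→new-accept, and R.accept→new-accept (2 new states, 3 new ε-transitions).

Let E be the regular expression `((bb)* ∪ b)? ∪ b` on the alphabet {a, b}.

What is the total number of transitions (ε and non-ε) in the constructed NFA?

19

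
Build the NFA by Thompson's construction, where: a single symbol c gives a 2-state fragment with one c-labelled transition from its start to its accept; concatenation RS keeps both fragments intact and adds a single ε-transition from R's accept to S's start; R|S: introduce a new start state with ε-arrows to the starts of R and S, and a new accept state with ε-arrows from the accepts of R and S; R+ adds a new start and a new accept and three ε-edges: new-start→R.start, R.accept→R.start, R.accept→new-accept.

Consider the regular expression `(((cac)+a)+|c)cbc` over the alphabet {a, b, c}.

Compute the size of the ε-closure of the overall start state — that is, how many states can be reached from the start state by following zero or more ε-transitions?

Work bottom-up. For each fragment F, track |ε-closure(F.start)| and whether F's accept lies in that closure (i.e. whether F accepts ε). A single-symbol fragment has closure size 1 and does not accept ε.
  cac : |closure| equals the left operand's closure size = 1 (its accept is not ε-reachable, so the closure stops there)
  (cac)+ : new start ε-reaches only the body's start; the new accept needs a symbol first: |closure| = 1 + 1 = 2
  (cac)+a : same as the first factor's closure: |closure| = 2
  ((cac)+a)+ : |closure| = 1 + 2 = 3 (the body doesn't accept ε, so the new accept is not reached)
  ((cac)+a)+|c : new start ε-reaches every alternative's start; none of them accept ε, so the new accept is not reached: |closure| = 1 + 3 + 1 = 5
  (((cac)+a)+|c)cbc : |closure| equals the left operand's closure size = 5 (its accept is not ε-reachable, so the closure stops there)

5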